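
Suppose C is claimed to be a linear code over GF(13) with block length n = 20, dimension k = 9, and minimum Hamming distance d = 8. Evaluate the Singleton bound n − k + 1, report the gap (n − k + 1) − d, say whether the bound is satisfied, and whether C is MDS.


Singleton RHS = n − k + 1 = 12, slack = 4, bound satisfied, not MDS.

Singleton bound: d ≤ n − k + 1.
Here n = 20, k = 9, so n − k + 1 = 12.
Given d = 8, check d ≤ 12: YES.
Slack = (n − k + 1) − d = 4.
The code is NOT MDS (slack = 4 > 0).
Description: the claimed parameters are [20, 9, 8]_13; such a code would be non-MDS.


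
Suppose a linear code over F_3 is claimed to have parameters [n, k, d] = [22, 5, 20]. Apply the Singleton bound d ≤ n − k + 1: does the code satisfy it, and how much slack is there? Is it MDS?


Singleton RHS = n − k + 1 = 18, slack = -2, bound violated (no such code; not MDS).

Singleton bound: d ≤ n − k + 1.
Here n = 22, k = 5, so n − k + 1 = 18.
Given d = 20, check d ≤ 18: NO.
Slack = (n − k + 1) − d = -2.
The slack is negative: d = 20 exceeds n − k + 1 = 18 by 2, so the Singleton bound is violated and no linear [22, 5, 20]_3 code can exist. In particular it is not MDS (MDS requires d = n − k + 1 exactly).
Description: the claimed parameters are [22, 5, 20]_3; such a code would be impossible (violates the Singleton bound).


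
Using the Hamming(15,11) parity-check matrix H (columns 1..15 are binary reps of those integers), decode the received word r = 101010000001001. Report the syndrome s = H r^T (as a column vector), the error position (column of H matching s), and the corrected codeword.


s = (0, 1, 0, 0)^T, error position = 4, corrected codeword c = 101110000001001

Compute s = H r^T mod 2 one row at a time:
  s_1 = 0 + 0 + 0 + 0 + 1 + 0 + 0 + 1 = 2 ≡ 0 (mod 2).
  s_2 = 0 + 1 + 0 + 0 + 1 + 0 + 0 + 1 = 3 ≡ 1 (mod 2).
  s_3 = 0 + 1 + 0 + 0 + 0 + 0 + 0 + 1 = 2 ≡ 0 (mod 2).
  s_4 = 1 + 1 + 1 + 0 + 0 + 0 + 0 + 1 = 4 ≡ 0 (mod 2).
s = (0, 1, 0, 0)^T — this equals column 4 of H (binary 0100), so error is at position 4.
Correct: flip bit 4 of r = 101010000001001 to get c = 101110000001001.


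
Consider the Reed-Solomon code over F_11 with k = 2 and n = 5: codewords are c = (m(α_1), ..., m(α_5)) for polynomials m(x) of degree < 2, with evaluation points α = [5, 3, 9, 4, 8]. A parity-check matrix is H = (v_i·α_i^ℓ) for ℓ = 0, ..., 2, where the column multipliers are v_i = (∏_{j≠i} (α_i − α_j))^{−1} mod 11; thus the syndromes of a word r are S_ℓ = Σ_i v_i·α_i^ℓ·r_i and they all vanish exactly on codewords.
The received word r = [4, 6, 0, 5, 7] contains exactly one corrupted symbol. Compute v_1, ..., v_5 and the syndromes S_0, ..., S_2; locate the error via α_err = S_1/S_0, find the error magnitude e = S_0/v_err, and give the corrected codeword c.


S = (1, 8, 9), error at position 5, error magnitude e = 6, c = [4, 6, 0, 5, 1].

Step 1: column multipliers v_i = (∏_{j≠i}(α_i − α_j))^{−1} mod 11.
  i = 1 (α = 5): (5−3)(5−9)(5−4)(5−8) = 2·(−4)·1·(−3) = 24 ≡ 2, so v_1 = 2^{−1} = 6 (mod 11).
  i = 2 (α = 3): (3−5)(3−9)(3−4)(3−8) = (−2)·(−6)·(−1)·(−5) = 60 ≡ 5, so v_2 = 5^{−1} = 9 (mod 11).
  i = 3 (α = 9): (9−5)(9−3)(9−4)(9−8) = 4·6·5·1 = 120 ≡ 10, so v_3 = 10^{−1} = 10 (mod 11).
  i = 4 (α = 4): (4−5)(4−3)(4−9)(4−8) = (−1)·1·(−5)·(−4) = −20 ≡ 2, so v_4 = 2^{−1} = 6 (mod 11).
  i = 5 (α = 8): (8−5)(8−3)(8−9)(8−4) = 3·5·(−1)·4 = −60 ≡ 6, so v_5 = 6^{−1} = 2 (mod 11).
  v = [6, 9, 10, 6, 2].
Step 2: syndromes of r = [4, 6, 0, 5, 7] (all sums mod 11).
  S_0 = Σ v_i r_i = 6·4 + 9·6 + 10·0 + 6·5 + 2·7 = 122 ≡ 1.
  S_1 = Σ v_i α_i r_i = 6·5·4 + 9·3·6 + 10·9·0 + 6·4·5 + 2·8·7 = 514 ≡ 8.
  α_i^2 mod 11 = [3, 9, 4, 5, 9].
  S_2 = Σ v_i α_i^2 r_i = 6·3·4 + 9·9·6 + 10·4·0 + 6·5·5 + 2·9·7 = 834 ≡ 9.
  S = (1, 8, 9) ≠ 0, so r is not a codeword (an error is present).
Step 3: locate the error. For a single error e at position i, S_ℓ = v_i·e·α_i^ℓ, so α_err = S_1/S_0.
  S_0^{−1} = 1^{−1} = 1 (mod 11), so α_err = 8·1 = 8 ≡ 8 = α_5. Error position i = 5.
  Consistency check: S_2/S_1 = 9·7 = 63 ≡ 8 = α_err ✓ (single-error assumption holds).
Step 4: error magnitude e = S_0/v_5 = S_0·∏_{j≠5}(α_5 − α_j) = 1·6 = 6 ≡ 6 (mod 11).
Step 5: correct position 5: c_5 = r_5 − e = 7 − 6 ≡ 1 (mod 11). Hence c = [4, 6, 0, 5, 1].
  Check: interpolating c through the α_i gives m(x) = 9 + 10·x (degree < 2) with m(α_i) = c_i for every i, so c is indeed a codeword.


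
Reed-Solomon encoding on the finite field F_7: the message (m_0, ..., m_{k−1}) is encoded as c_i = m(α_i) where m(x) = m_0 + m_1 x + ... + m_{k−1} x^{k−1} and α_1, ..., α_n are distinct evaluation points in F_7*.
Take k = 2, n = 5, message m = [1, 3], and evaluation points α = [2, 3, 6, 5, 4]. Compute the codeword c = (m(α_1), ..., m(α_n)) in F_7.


c = [0, 3, 5, 2, 6]

Message polynomial: m(x) = 1 + 3·x (mod 7).
For each evaluation point α_i, compute m(α_i) mod 7:
  α_1 = 2: Horner steps 3 → 0, so m(2) = 0.
  α_2 = 3: Horner steps 3 → 3, so m(3) = 3.
  α_3 = 6: Horner steps 3 → 5, so m(6) = 5.
  α_4 = 5: Horner steps 3 → 2, so m(5) = 2.
  α_5 = 4: Horner steps 3 → 6, so m(4) = 6.
Codeword c = [0, 3, 5, 2, 6] ∈ F_7^5.


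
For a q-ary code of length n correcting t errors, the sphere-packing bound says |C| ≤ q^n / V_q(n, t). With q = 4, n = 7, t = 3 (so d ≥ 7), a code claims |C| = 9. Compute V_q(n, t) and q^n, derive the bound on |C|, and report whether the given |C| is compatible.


V_q(n, t) = 1156, q^n = 16384, Hamming bound = 14, |C| = 9 ≤ bound (satisfied).

Step 1: Compute V_q(n, t) = Σ_{j=0}^3 C(n, j) (q−1)^j.
  j = 0: C(7,0)·(3)^0 = 1·1 = 1.
  j = 1: C(7,1)·(3)^1 = 7·3 = 21.
  j = 2: C(7,2)·(3)^2 = 21·9 = 189.
  j = 3: C(7,3)·(3)^3 = 35·27 = 945.
  V_q(n, t) = 1 + 21 + 189 + 945 = 1156.
Step 2: q^n = 4^7 = 16384.
Step 3: Hamming bound ⌊q^n / V_q(n,t)⌋ = ⌊16384/1156⌋ = 14.
Step 4: Compare |C| = 9 to 14: satisfied.
The claimed |C| lies below the Hamming bound.


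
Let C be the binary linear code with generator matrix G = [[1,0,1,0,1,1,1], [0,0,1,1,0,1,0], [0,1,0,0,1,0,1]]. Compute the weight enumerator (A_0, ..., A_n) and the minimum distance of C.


Weight distribution: A_0 = 1, A_3 = 3, A_4 = 2, A_5 = 1, A_6 = 1. Minimum distance d = 3.

Enumerate all 2^3 = 8 messages m ∈ F_2^3.
For each, compute codeword c = mG in F_2^7, then tally its weight.
  m = 000 → c = 0000000, weight = 0.
  m = 100 → c = 1010111, weight = 5.
  m = 010 → c = 0011010, weight = 3.
  m = 110 → c = 1001101, weight = 4.
  m = 001 → c = 0100101, weight = 3.
  m = 101 → c = 1110010, weight = 4.
  m = 011 → c = 0111111, weight = 6.
  m = 111 → c = 1101000, weight = 3.
Tally weights:
  weight 0: 1 codewords.
  weight 3: 3 codewords.
  weight 4: 2 codewords.
  weight 5: 1 codewords.
  weight 6: 1 codewords.
Minimum distance d = smallest w > 0 with A_w > 0 = 3.
Sanity: Σ A_w = 8 = 2^3 = 8 ✓.


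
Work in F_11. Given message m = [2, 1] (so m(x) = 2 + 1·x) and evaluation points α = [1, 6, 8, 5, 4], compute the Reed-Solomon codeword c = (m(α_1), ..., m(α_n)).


c = [3, 8, 10, 7, 6]

Message polynomial: m(x) = 2 + 1·x (mod 11).
For each evaluation point α_i, compute m(α_i) mod 11:
  α_1 = 1: Horner steps 1 → 3, so m(1) = 3.
  α_2 = 6: Horner steps 1 → 8, so m(6) = 8.
  α_3 = 8: Horner steps 1 → 10, so m(8) = 10.
  α_4 = 5: Horner steps 1 → 7, so m(5) = 7.
  α_5 = 4: Horner steps 1 → 6, so m(4) = 6.
Codeword c = [3, 8, 10, 7, 6] ∈ F_11^5.


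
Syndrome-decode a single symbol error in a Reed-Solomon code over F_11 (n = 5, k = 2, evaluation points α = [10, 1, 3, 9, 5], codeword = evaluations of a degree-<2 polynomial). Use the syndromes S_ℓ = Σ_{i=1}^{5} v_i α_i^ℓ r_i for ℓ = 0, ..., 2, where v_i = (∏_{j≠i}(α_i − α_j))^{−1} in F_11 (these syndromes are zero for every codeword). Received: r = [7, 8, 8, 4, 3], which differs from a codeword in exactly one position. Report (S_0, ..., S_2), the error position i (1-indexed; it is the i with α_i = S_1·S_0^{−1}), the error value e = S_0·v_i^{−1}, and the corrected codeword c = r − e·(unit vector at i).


S = (7, 7, 7), error at position 2, error magnitude e = 6, c = [7, 2, 8, 4, 3].

Step 1: column multipliers v_i = (∏_{j≠i}(α_i − α_j))^{−1} mod 11.
  i = 1 (α = 10): (10−1)(10−3)(10−9)(10−5) = 9·7·1·5 = 315 ≡ 7, so v_1 = 7^{−1} = 8 (mod 11).
  i = 2 (α = 1): (1−10)(1−3)(1−9)(1−5) = (−9)·(−2)·(−8)·(−4) = 576 ≡ 4, so v_2 = 4^{−1} = 3 (mod 11).
  i = 3 (α = 3): (3−10)(3−1)(3−9)(3−5) = (−7)·2·(−6)·(−2) = −168 ≡ 8, so v_3 = 8^{−1} = 7 (mod 11).
  i = 4 (α = 9): (9−10)(9−1)(9−3)(9−5) = (−1)·8·6·4 = −192 ≡ 6, so v_4 = 6^{−1} = 2 (mod 11).
  i = 5 (α = 5): (5−10)(5−1)(5−3)(5−9) = (−5)·4·2·(−4) = 160 ≡ 6, so v_5 = 6^{−1} = 2 (mod 11).
  v = [8, 3, 7, 2, 2].
Step 2: syndromes of r = [7, 8, 8, 4, 3] (all sums mod 11).
  S_0 = Σ v_i r_i = 8·7 + 3·8 + 7·8 + 2·4 + 2·3 = 150 ≡ 7.
  S_1 = Σ v_i α_i r_i = 8·10·7 + 3·1·8 + 7·3·8 + 2·9·4 + 2·5·3 = 854 ≡ 7.
  α_i^2 mod 11 = [1, 1, 9, 4, 3].
  S_2 = Σ v_i α_i^2 r_i = 8·1·7 + 3·1·8 + 7·9·8 + 2·4·4 + 2·3·3 = 634 ≡ 7.
  S = (7, 7, 7) ≠ 0, so r is not a codeword (an error is present).
Step 3: locate the error. For a single error e at position i, S_ℓ = v_i·e·α_i^ℓ, so α_err = S_1/S_0.
  S_0^{−1} = 7^{−1} = 8 (mod 11), so α_err = 7·8 = 56 ≡ 1 = α_2. Error position i = 2.
  Consistency check: S_2/S_1 = 7·8 = 56 ≡ 1 = α_err ✓ (single-error assumption holds).
Step 4: error magnitude e = S_0/v_2 = S_0·∏_{j≠2}(α_2 − α_j) = 7·4 = 28 ≡ 6 (mod 11).
Step 5: correct position 2: c_2 = r_2 − e = 8 − 6 ≡ 2 (mod 11). Hence c = [7, 2, 8, 4, 3].
  Check: interpolating c through the α_i gives m(x) = 10 + 3·x (degree < 2) with m(α_i) = c_i for every i, so c is indeed a codeword.


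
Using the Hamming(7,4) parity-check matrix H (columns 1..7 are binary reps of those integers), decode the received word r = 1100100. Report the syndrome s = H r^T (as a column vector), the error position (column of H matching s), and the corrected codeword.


s = (1, 1, 0)^T, error position = 6, corrected codeword c = 1100110

Compute s = H r^T mod 2 one row at a time:
  s_1 = 0 + 1 + 0 + 0 = 1 ≡ 1 (mod 2).
  s_2 = 1 + 0 + 0 + 0 = 1 ≡ 1 (mod 2).
  s_3 = 1 + 0 + 1 + 0 = 2 ≡ 0 (mod 2).
s = (1, 1, 0)^T — this equals column 6 of H (binary 110), so error is at position 6.
Correct: flip bit 6 of r = 1100100 to get c = 1100110.


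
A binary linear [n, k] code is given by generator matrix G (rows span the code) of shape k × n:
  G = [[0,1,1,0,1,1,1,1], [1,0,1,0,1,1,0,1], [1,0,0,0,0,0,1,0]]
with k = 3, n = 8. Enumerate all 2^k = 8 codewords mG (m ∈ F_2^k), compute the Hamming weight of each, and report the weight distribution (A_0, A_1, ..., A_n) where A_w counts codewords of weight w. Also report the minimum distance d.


Weight distribution: A_0 = 1, A_1 = 1, A_2 = 1, A_3 = 1, A_5 = 2, A_6 = 2. Minimum distance d = 1.

Enumerate all 2^3 = 8 messages m ∈ F_2^3.
For each, compute codeword c = mG in F_2^8, then tally its weight.
  m = 000 → c = 00000000, weight = 0.
  m = 100 → c = 01101111, weight = 6.
  m = 010 → c = 10101101, weight = 5.
  m = 110 → c = 11000010, weight = 3.
  m = 001 → c = 10000010, weight = 2.
  m = 101 → c = 11101101, weight = 6.
  m = 011 → c = 00101111, weight = 5.
  m = 111 → c = 01000000, weight = 1.
Tally weights:
  weight 0: 1 codewords.
  weight 1: 1 codewords.
  weight 2: 1 codewords.
  weight 3: 1 codewords.
  weight 5: 2 codewords.
  weight 6: 2 codewords.
Minimum distance d = smallest w > 0 with A_w > 0 = 1.
Sanity: Σ A_w = 8 = 2^3 = 8 ✓.


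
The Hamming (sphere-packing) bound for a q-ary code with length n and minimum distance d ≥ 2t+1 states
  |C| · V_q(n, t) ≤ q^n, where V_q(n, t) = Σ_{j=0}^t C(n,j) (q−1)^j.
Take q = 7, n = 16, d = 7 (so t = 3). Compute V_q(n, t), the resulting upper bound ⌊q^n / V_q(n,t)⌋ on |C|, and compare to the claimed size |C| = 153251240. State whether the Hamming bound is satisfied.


V_q(n, t) = 125377, q^n = 33232930569601, Hamming bound = 265064011, |C| = 153251240 ≤ bound (satisfied).

Step 1: Compute V_q(n, t) = Σ_{j=0}^3 C(n, j) (q−1)^j.
  j = 0: C(16,0)·(6)^0 = 1·1 = 1.
  j = 1: C(16,1)·(6)^1 = 16·6 = 96.
  j = 2: C(16,2)·(6)^2 = 120·36 = 4320.
  j = 3: C(16,3)·(6)^3 = 560·216 = 120960.
  V_q(n, t) = 1 + 96 + 4320 + 120960 = 125377.
Step 2: q^n = 7^16 = 33232930569601.
Step 3: Hamming bound ⌊q^n / V_q(n,t)⌋ = ⌊33232930569601/125377⌋ = 265064011.
Step 4: Compare |C| = 153251240 to 265064011: satisfied.
The claimed |C| lies below the Hamming bound.


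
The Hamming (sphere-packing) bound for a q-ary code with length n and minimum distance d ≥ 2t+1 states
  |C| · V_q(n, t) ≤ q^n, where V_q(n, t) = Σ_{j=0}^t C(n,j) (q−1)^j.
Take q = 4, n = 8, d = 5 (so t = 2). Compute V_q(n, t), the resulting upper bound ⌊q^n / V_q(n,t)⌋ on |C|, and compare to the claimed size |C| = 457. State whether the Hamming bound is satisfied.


V_q(n, t) = 277, q^n = 65536, Hamming bound = 236, |C| = 457 > bound (violated).

Step 1: Compute V_q(n, t) = Σ_{j=0}^2 C(n, j) (q−1)^j.
  j = 0: C(8,0)·(3)^0 = 1·1 = 1.
  j = 1: C(8,1)·(3)^1 = 8·3 = 24.
  j = 2: C(8,2)·(3)^2 = 28·9 = 252.
  V_q(n, t) = 1 + 24 + 252 = 277.
Step 2: q^n = 4^8 = 65536.
Step 3: Hamming bound ⌊q^n / V_q(n,t)⌋ = ⌊65536/277⌋ = 236.
Step 4: Compare |C| = 457 to 236: violated.
The claimed |C| lies above the Hamming bound, so no 4-ary code of length 8 with d ≥ 5 can have 457 codewords.


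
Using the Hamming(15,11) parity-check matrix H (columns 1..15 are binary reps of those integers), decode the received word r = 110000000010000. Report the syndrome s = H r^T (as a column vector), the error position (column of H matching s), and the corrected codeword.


s = (1, 0, 0, 0)^T, error position = 8, corrected codeword c = 110000010010000

Compute s = H r^T mod 2 one row at a time:
  s_1 = 0 + 0 + 0 + 1 + 0 + 0 + 0 + 0 = 1 ≡ 1 (mod 2).
  s_2 = 0 + 0 + 0 + 0 + 0 + 0 + 0 + 0 = 0 ≡ 0 (mod 2).
  s_3 = 1 + 0 + 0 + 0 + 0 + 1 + 0 + 0 = 2 ≡ 0 (mod 2).
  s_4 = 1 + 0 + 0 + 0 + 0 + 1 + 0 + 0 = 2 ≡ 0 (mod 2).
s = (1, 0, 0, 0)^T — this equals column 8 of H (binary 1000), so error is at position 8.
Correct: flip bit 8 of r = 110000000010000 to get c = 110000010010000.


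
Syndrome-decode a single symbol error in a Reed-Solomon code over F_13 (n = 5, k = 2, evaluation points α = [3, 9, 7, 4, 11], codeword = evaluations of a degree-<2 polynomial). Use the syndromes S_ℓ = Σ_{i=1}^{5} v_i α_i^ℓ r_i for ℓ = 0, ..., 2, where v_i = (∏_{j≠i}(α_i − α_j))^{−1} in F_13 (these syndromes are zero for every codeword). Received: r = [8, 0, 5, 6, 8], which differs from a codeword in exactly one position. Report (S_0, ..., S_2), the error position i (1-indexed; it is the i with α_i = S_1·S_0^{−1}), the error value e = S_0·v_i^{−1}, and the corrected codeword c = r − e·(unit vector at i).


S = (11, 7, 8), error at position 1, error magnitude e = 6, c = [2, 0, 5, 6, 8].

Step 1: column multipliers v_i = (∏_{j≠i}(α_i − α_j))^{−1} mod 13.
  i = 1 (α = 3): (3−9)(3−7)(3−4)(3−11) = (−6)·(−4)·(−1)·(−8) = 192 ≡ 10, so v_1 = 10^{−1} = 4 (mod 13).
  i = 2 (α = 9): (9−3)(9−7)(9−4)(9−11) = 6·2·5·(−2) = −120 ≡ 10, so v_2 = 10^{−1} = 4 (mod 13).
  i = 3 (α = 7): (7−3)(7−9)(7−4)(7−11) = 4·(−2)·3·(−4) = 96 ≡ 5, so v_3 = 5^{−1} = 8 (mod 13).
  i = 4 (α = 4): (4−3)(4−9)(4−7)(4−11) = 1·(−5)·(−3)·(−7) = −105 ≡ 12, so v_4 = 12^{−1} = 12 (mod 13).
  i = 5 (α = 11): (11−3)(11−9)(11−7)(11−4) = 8·2·4·7 = 448 ≡ 6, so v_5 = 6^{−1} = 11 (mod 13).
  v = [4, 4, 8, 12, 11].
Step 2: syndromes of r = [8, 0, 5, 6, 8] (all sums mod 13).
  S_0 = Σ v_i r_i = 4·8 + 4·0 + 8·5 + 12·6 + 11·8 = 232 ≡ 11.
  S_1 = Σ v_i α_i r_i = 4·3·8 + 4·9·0 + 8·7·5 + 12·4·6 + 11·11·8 = 1632 ≡ 7.
  α_i^2 mod 13 = [9, 3, 10, 3, 4].
  S_2 = Σ v_i α_i^2 r_i = 4·9·8 + 4·3·0 + 8·10·5 + 12·3·6 + 11·4·8 = 1256 ≡ 8.
  S = (11, 7, 8) ≠ 0, so r is not a codeword (an error is present).
Step 3: locate the error. For a single error e at position i, S_ℓ = v_i·e·α_i^ℓ, so α_err = S_1/S_0.
  S_0^{−1} = 11^{−1} = 6 (mod 13), so α_err = 7·6 = 42 ≡ 3 = α_1. Error position i = 1.
  Consistency check: S_2/S_1 = 8·2 = 16 ≡ 3 = α_err ✓ (single-error assumption holds).
Step 4: error magnitude e = S_0/v_1 = S_0·∏_{j≠1}(α_1 − α_j) = 11·10 = 110 ≡ 6 (mod 13).
Step 5: correct position 1: c_1 = r_1 − e = 8 − 6 ≡ 2 (mod 13). Hence c = [2, 0, 5, 6, 8].
  Check: interpolating c through the α_i gives m(x) = 3 + 4·x (degree < 2) with m(α_i) = c_i for every i, so c is indeed a codeword.


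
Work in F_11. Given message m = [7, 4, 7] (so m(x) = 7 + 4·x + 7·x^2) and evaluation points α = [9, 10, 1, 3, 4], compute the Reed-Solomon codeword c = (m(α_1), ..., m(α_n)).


c = [5, 10, 7, 5, 3]

Message polynomial: m(x) = 7 + 4·x + 7·x^2 (mod 11).
For each evaluation point α_i, compute m(α_i) mod 11:
  α_1 = 9: Horner steps 7 → 1 → 5, so m(9) = 5.
  α_2 = 10: Horner steps 7 → 8 → 10, so m(10) = 10.
  α_3 = 1: Horner steps 7 → 0 → 7, so m(1) = 7.
  α_4 = 3: Horner steps 7 → 3 → 5, so m(3) = 5.
  α_5 = 4: Horner steps 7 → 10 → 3, so m(4) = 3.
Codeword c = [5, 10, 7, 5, 3] ∈ F_11^5.


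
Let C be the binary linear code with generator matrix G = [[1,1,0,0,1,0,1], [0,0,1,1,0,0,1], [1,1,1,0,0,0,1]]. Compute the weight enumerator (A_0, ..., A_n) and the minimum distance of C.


Weight distribution: A_0 = 1, A_2 = 1, A_3 = 3, A_4 = 2, A_5 = 1. Minimum distance d = 2.

Enumerate all 2^3 = 8 messages m ∈ F_2^3.
For each, compute codeword c = mG in F_2^7, then tally its weight.
  m = 000 → c = 0000000, weight = 0.
  m = 100 → c = 1100101, weight = 4.
  m = 010 → c = 0011001, weight = 3.
  m = 110 → c = 1111100, weight = 5.
  m = 001 → c = 1110001, weight = 4.
  m = 101 → c = 0010100, weight = 2.
  m = 011 → c = 1101000, weight = 3.
  m = 111 → c = 0001101, weight = 3.
Tally weights:
  weight 0: 1 codewords.
  weight 2: 1 codewords.
  weight 3: 3 codewords.
  weight 4: 2 codewords.
  weight 5: 1 codewords.
Minimum distance d = smallest w > 0 with A_w > 0 = 2.
Sanity: Σ A_w = 8 = 2^3 = 8 ✓.


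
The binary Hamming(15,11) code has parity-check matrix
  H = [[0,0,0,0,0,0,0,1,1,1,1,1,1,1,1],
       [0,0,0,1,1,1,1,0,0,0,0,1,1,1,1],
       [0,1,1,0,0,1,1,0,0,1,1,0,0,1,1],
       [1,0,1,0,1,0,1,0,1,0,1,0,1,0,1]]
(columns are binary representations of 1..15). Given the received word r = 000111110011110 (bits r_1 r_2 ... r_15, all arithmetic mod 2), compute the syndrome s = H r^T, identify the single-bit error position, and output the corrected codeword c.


s = (1, 1, 0, 0)^T, error position = 12, corrected codeword c = 000111110010110

Compute s = H r^T mod 2 one row at a time:
  s_1 = 1 + 0 + 0 + 1 + 1 + 1 + 1 + 0 = 5 ≡ 1 (mod 2).
  s_2 = 1 + 1 + 1 + 1 + 1 + 1 + 1 + 0 = 7 ≡ 1 (mod 2).
  s_3 = 0 + 0 + 1 + 1 + 0 + 1 + 1 + 0 = 4 ≡ 0 (mod 2).
  s_4 = 0 + 0 + 1 + 1 + 0 + 1 + 1 + 0 = 4 ≡ 0 (mod 2).
s = (1, 1, 0, 0)^T — this equals column 12 of H (binary 1100), so error is at position 12.
Correct: flip bit 12 of r = 000111110011110 to get c = 000111110010110.


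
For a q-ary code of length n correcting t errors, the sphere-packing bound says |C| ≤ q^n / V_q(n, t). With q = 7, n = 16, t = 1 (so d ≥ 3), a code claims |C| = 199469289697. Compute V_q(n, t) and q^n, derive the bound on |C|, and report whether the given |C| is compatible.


V_q(n, t) = 97, q^n = 33232930569601, Hamming bound = 342607531645, |C| = 199469289697 ≤ bound (satisfied).

Step 1: Compute V_q(n, t) = Σ_{j=0}^1 C(n, j) (q−1)^j.
  j = 0: C(16,0)·(6)^0 = 1·1 = 1.
  j = 1: C(16,1)·(6)^1 = 16·6 = 96.
  V_q(n, t) = 1 + 96 = 97.
Step 2: q^n = 7^16 = 33232930569601.
Step 3: Hamming bound ⌊q^n / V_q(n,t)⌋ = ⌊33232930569601/97⌋ = 342607531645.
Step 4: Compare |C| = 199469289697 to 342607531645: satisfied.
The claimed |C| lies below the Hamming bound.


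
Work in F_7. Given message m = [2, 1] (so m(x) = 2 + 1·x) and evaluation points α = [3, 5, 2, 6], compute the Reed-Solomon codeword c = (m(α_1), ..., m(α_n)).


c = [5, 0, 4, 1]

Message polynomial: m(x) = 2 + 1·x (mod 7).
For each evaluation point α_i, compute m(α_i) mod 7:
  α_1 = 3: Horner steps 1 → 5, so m(3) = 5.
  α_2 = 5: Horner steps 1 → 0, so m(5) = 0.
  α_3 = 2: Horner steps 1 → 4, so m(2) = 4.
  α_4 = 6: Horner steps 1 → 1, so m(6) = 1.
Codeword c = [5, 0, 4, 1] ∈ F_7^4.


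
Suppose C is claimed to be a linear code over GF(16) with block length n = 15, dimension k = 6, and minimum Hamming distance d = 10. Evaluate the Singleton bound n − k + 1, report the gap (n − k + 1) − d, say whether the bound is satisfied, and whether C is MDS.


Singleton RHS = n − k + 1 = 10, slack = 0, bound satisfied, MDS.

Singleton bound: d ≤ n − k + 1.
Here n = 15, k = 6, so n − k + 1 = 10.
Given d = 10, check d ≤ 10: YES.
Slack = (n − k + 1) − d = 0.
The code is MDS (slack = 0).
Description: the claimed parameters are [15, 6, 10]_16; such a code would be MDS (meets Singleton bound).


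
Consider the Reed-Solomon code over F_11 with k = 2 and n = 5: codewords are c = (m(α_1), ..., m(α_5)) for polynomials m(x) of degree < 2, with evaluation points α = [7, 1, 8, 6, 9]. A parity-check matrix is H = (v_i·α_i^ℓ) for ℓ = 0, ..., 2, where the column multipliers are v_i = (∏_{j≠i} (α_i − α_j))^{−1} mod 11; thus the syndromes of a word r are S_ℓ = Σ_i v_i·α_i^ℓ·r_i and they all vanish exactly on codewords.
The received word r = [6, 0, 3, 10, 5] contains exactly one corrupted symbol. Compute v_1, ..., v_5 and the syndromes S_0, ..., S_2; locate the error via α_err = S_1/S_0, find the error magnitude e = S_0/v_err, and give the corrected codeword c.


S = (5, 2, 3), error at position 1, error magnitude e = 5, c = [1, 0, 3, 10, 5].

Step 1: column multipliers v_i = (∏_{j≠i}(α_i − α_j))^{−1} mod 11.
  i = 1 (α = 7): (7−1)(7−8)(7−6)(7−9) = 6·(−1)·1·(−2) = 12 ≡ 1, so v_1 = 1^{−1} = 1 (mod 11).
  i = 2 (α = 1): (1−7)(1−8)(1−6)(1−9) = (−6)·(−7)·(−5)·(−8) = 1680 ≡ 8, so v_2 = 8^{−1} = 7 (mod 11).
  i = 3 (α = 8): (8−7)(8−1)(8−6)(8−9) = 1·7·2·(−1) = −14 ≡ 8, so v_3 = 8^{−1} = 7 (mod 11).
  i = 4 (α = 6): (6−7)(6−1)(6−8)(6−9) = (−1)·5·(−2)·(−3) = −30 ≡ 3, so v_4 = 3^{−1} = 4 (mod 11).
  i = 5 (α = 9): (9−7)(9−1)(9−8)(9−6) = 2·8·1·3 = 48 ≡ 4, so v_5 = 4^{−1} = 3 (mod 11).
  v = [1, 7, 7, 4, 3].
Step 2: syndromes of r = [6, 0, 3, 10, 5] (all sums mod 11).
  S_0 = Σ v_i r_i = 1·6 + 7·0 + 7·3 + 4·10 + 3·5 = 82 ≡ 5.
  S_1 = Σ v_i α_i r_i = 1·7·6 + 7·1·0 + 7·8·3 + 4·6·10 + 3·9·5 = 585 ≡ 2.
  α_i^2 mod 11 = [5, 1, 9, 3, 4].
  S_2 = Σ v_i α_i^2 r_i = 1·5·6 + 7·1·0 + 7·9·3 + 4·3·10 + 3·4·5 = 399 ≡ 3.
  S = (5, 2, 3) ≠ 0, so r is not a codeword (an error is present).
Step 3: locate the error. For a single error e at position i, S_ℓ = v_i·e·α_i^ℓ, so α_err = S_1/S_0.
  S_0^{−1} = 5^{−1} = 9 (mod 11), so α_err = 2·9 = 18 ≡ 7 = α_1. Error position i = 1.
  Consistency check: S_2/S_1 = 3·6 = 18 ≡ 7 = α_err ✓ (single-error assumption holds).
Step 4: error magnitude e = S_0/v_1 = S_0·∏_{j≠1}(α_1 − α_j) = 5·1 = 5 ≡ 5 (mod 11).
Step 5: correct position 1: c_1 = r_1 − e = 6 − 5 ≡ 1 (mod 11). Hence c = [1, 0, 3, 10, 5].
  Check: interpolating c through the α_i gives m(x) = 9 + 2·x (degree < 2) with m(α_i) = c_i for every i, so c is indeed a codeword.


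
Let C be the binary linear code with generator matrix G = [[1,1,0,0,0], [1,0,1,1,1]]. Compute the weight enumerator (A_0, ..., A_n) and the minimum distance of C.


Weight distribution: A_0 = 1, A_2 = 1, A_4 = 2. Minimum distance d = 2.

Enumerate all 2^2 = 4 messages m ∈ F_2^2.
For each, compute codeword c = mG in F_2^5, then tally its weight.
  m = 00 → c = 00000, weight = 0.
  m = 10 → c = 11000, weight = 2.
  m = 01 → c = 10111, weight = 4.
  m = 11 → c = 01111, weight = 4.
Tally weights:
  weight 0: 1 codewords.
  weight 2: 1 codewords.
  weight 4: 2 codewords.
Minimum distance d = smallest w > 0 with A_w > 0 = 2.
Sanity: Σ A_w = 4 = 2^2 = 4 ✓.


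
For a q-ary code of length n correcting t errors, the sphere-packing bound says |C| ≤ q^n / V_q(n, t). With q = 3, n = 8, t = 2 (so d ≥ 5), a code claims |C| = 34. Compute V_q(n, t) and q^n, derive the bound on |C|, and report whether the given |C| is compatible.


V_q(n, t) = 129, q^n = 6561, Hamming bound = 50, |C| = 34 ≤ bound (satisfied).

Step 1: Compute V_q(n, t) = Σ_{j=0}^2 C(n, j) (q−1)^j.
  j = 0: C(8,0)·(2)^0 = 1·1 = 1.
  j = 1: C(8,1)·(2)^1 = 8·2 = 16.
  j = 2: C(8,2)·(2)^2 = 28·4 = 112.
  V_q(n, t) = 1 + 16 + 112 = 129.
Step 2: q^n = 3^8 = 6561.
Step 3: Hamming bound ⌊q^n / V_q(n,t)⌋ = ⌊6561/129⌋ = 50.
Step 4: Compare |C| = 34 to 50: satisfied.
The claimed |C| lies below the Hamming bound.


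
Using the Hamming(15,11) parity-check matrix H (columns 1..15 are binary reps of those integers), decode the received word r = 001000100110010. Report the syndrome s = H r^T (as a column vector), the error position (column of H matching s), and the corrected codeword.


s = (1, 0, 1, 1)^T, error position = 11, corrected codeword c = 001000100100010

Compute s = H r^T mod 2 one row at a time:
  s_1 = 0 + 0 + 1 + 1 + 0 + 0 + 1 + 0 = 3 ≡ 1 (mod 2).
  s_2 = 0 + 0 + 0 + 1 + 0 + 0 + 1 + 0 = 2 ≡ 0 (mod 2).
  s_3 = 0 + 1 + 0 + 1 + 1 + 1 + 1 + 0 = 5 ≡ 1 (mod 2).
  s_4 = 0 + 1 + 0 + 1 + 0 + 1 + 0 + 0 = 3 ≡ 1 (mod 2).
s = (1, 0, 1, 1)^T — this equals column 11 of H (binary 1011), so error is at position 11.
Correct: flip bit 11 of r = 001000100110010 to get c = 001000100100010.


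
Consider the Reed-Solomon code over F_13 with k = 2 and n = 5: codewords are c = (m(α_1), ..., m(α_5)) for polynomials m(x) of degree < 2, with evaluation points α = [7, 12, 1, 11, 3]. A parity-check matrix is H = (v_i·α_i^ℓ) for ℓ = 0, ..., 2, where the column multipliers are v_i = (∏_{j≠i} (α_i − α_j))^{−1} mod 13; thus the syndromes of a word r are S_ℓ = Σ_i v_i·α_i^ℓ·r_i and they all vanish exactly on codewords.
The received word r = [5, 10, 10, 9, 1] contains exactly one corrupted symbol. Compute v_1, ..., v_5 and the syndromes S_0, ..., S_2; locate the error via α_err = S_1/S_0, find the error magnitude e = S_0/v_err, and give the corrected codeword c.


S = (9, 9, 9), error at position 3, error magnitude e = 11, c = [5, 10, 12, 9, 1].

Step 1: column multipliers v_i = (∏_{j≠i}(α_i − α_j))^{−1} mod 13.
  i = 1 (α = 7): (7−12)(7−1)(7−11)(7−3) = (−5)·6·(−4)·4 = 480 ≡ 12, so v_1 = 12^{−1} = 12 (mod 13).
  i = 2 (α = 12): (12−7)(12−1)(12−11)(12−3) = 5·11·1·9 = 495 ≡ 1, so v_2 = 1^{−1} = 1 (mod 13).
  i = 3 (α = 1): (1−7)(1−12)(1−11)(1−3) = (−6)·(−11)·(−10)·(−2) = 1320 ≡ 7, so v_3 = 7^{−1} = 2 (mod 13).
  i = 4 (α = 11): (11−7)(11−12)(11−1)(11−3) = 4·(−1)·10·8 = −320 ≡ 5, so v_4 = 5^{−1} = 8 (mod 13).
  i = 5 (α = 3): (3−7)(3−12)(3−1)(3−11) = (−4)·(−9)·2·(−8) = −576 ≡ 9, so v_5 = 9^{−1} = 3 (mod 13).
  v = [12, 1, 2, 8, 3].
Step 2: syndromes of r = [5, 10, 10, 9, 1] (all sums mod 13).
  S_0 = Σ v_i r_i = 12·5 + 1·10 + 2·10 + 8·9 + 3·1 = 165 ≡ 9.
  S_1 = Σ v_i α_i r_i = 12·7·5 + 1·12·10 + 2·1·10 + 8·11·9 + 3·3·1 = 1361 ≡ 9.
  α_i^2 mod 13 = [10, 1, 1, 4, 9].
  S_2 = Σ v_i α_i^2 r_i = 12·10·5 + 1·1·10 + 2·1·10 + 8·4·9 + 3·9·1 = 945 ≡ 9.
  S = (9, 9, 9) ≠ 0, so r is not a codeword (an error is present).
Step 3: locate the error. For a single error e at position i, S_ℓ = v_i·e·α_i^ℓ, so α_err = S_1/S_0.
  S_0^{−1} = 9^{−1} = 3 (mod 13), so α_err = 9·3 = 27 ≡ 1 = α_3. Error position i = 3.
  Consistency check: S_2/S_1 = 9·3 = 27 ≡ 1 = α_err ✓ (single-error assumption holds).
Step 4: error magnitude e = S_0/v_3 = S_0·∏_{j≠3}(α_3 − α_j) = 9·7 = 63 ≡ 11 (mod 13).
Step 5: correct position 3: c_3 = r_3 − e = 10 − 11 ≡ 12 (mod 13). Hence c = [5, 10, 12, 9, 1].
  Check: interpolating c through the α_i gives m(x) = 11 + 1·x (degree < 2) with m(α_i) = c_i for every i, so c is indeed a codeword.


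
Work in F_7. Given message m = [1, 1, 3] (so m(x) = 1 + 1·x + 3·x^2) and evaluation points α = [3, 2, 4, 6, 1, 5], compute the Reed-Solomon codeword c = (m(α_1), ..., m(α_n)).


c = [3, 1, 4, 3, 5, 4]

Message polynomial: m(x) = 1 + 1·x + 3·x^2 (mod 7).
For each evaluation point α_i, compute m(α_i) mod 7:
  α_1 = 3: Horner steps 3 → 3 → 3, so m(3) = 3.
  α_2 = 2: Horner steps 3 → 0 → 1, so m(2) = 1.
  α_3 = 4: Horner steps 3 → 6 → 4, so m(4) = 4.
  α_4 = 6: Horner steps 3 → 5 → 3, so m(6) = 3.
  α_5 = 1: Horner steps 3 → 4 → 5, so m(1) = 5.
  α_6 = 5: Horner steps 3 → 2 → 4, so m(5) = 4.
Codeword c = [3, 1, 4, 3, 5, 4] ∈ F_7^6.


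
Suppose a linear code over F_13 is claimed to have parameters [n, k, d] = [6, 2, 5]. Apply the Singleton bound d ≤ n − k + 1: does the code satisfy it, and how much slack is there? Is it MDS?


Singleton RHS = n − k + 1 = 5, slack = 0, bound satisfied, MDS.

Singleton bound: d ≤ n − k + 1.
Here n = 6, k = 2, so n − k + 1 = 5.
Given d = 5, check d ≤ 5: YES.
Slack = (n − k + 1) − d = 0.
The code is MDS (slack = 0).
Description: the claimed parameters are [6, 2, 5]_13; such a code would be MDS (meets Singleton bound).


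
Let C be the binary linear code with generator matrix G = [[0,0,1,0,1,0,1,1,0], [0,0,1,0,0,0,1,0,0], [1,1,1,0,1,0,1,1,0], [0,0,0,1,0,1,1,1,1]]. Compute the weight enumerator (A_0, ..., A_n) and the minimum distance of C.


Weight distribution: A_0 = 1, A_2 = 3, A_4 = 3, A_5 = 4, A_6 = 1, A_7 = 4. Minimum distance d = 2.

Enumerate all 2^4 = 16 messages m ∈ F_2^4.
For each, compute codeword c = mG in F_2^9, then tally its weight.
  m = 0000 → c = 000000000, weight = 0.
  m = 1000 → c = 001010110, weight = 4.
  m = 0100 → c = 001000100, weight = 2.
  m = 1100 → c = 000010010, weight = 2.
  m = 0010 → c = 111010110, weight = 6.
  m = 1010 → c = 110000000, weight = 2.
  m = 0110 → c = 110010010, weight = 4.
  m = 1110 → c = 111000100, weight = 4.
  m = 0001 → c = 000101111, weight = 5.
  m = 1001 → c = 001111001, weight = 5.
  m = 0101 → c = 001101011, weight = 5.
  m = 1101 → c = 000111101, weight = 5.
  m = 0011 → c = 111111001, weight = 7.
  m = 1011 → c = 110101111, weight = 7.
  m = 0111 → c = 110111101, weight = 7.
  m = 1111 → c = 111101011, weight = 7.
Tally weights:
  weight 0: 1 codewords.
  weight 2: 3 codewords.
  weight 4: 3 codewords.
  weight 5: 4 codewords.
  weight 6: 1 codewords.
  weight 7: 4 codewords.
Minimum distance d = smallest w > 0 with A_w > 0 = 2.
Sanity: Σ A_w = 16 = 2^4 = 16 ✓.


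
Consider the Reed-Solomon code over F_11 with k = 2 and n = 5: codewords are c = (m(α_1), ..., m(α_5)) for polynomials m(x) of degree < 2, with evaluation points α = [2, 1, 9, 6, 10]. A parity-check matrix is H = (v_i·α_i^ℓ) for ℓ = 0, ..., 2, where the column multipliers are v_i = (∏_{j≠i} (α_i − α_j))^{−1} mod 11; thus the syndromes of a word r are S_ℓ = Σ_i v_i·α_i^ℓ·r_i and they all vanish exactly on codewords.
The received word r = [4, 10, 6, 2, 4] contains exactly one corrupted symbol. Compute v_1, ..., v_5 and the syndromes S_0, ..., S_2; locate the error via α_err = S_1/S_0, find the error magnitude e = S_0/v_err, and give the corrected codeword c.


S = (2, 9, 2), error at position 5, error magnitude e = 4, c = [4, 10, 6, 2, 0].

Step 1: column multipliers v_i = (∏_{j≠i}(α_i − α_j))^{−1} mod 11.
  i = 1 (α = 2): (2−1)(2−9)(2−6)(2−10) = 1·(−7)·(−4)·(−8) = −224 ≡ 7, so v_1 = 7^{−1} = 8 (mod 11).
  i = 2 (α = 1): (1−2)(1−9)(1−6)(1−10) = (−1)·(−8)·(−5)·(−9) = 360 ≡ 8, so v_2 = 8^{−1} = 7 (mod 11).
  i = 3 (α = 9): (9−2)(9−1)(9−6)(9−10) = 7·8·3·(−1) = −168 ≡ 8, so v_3 = 8^{−1} = 7 (mod 11).
  i = 4 (α = 6): (6−2)(6−1)(6−9)(6−10) = 4·5·(−3)·(−4) = 240 ≡ 9, so v_4 = 9^{−1} = 5 (mod 11).
  i = 5 (α = 10): (10−2)(10−1)(10−9)(10−6) = 8·9·1·4 = 288 ≡ 2, so v_5 = 2^{−1} = 6 (mod 11).
  v = [8, 7, 7, 5, 6].
Step 2: syndromes of r = [4, 10, 6, 2, 4] (all sums mod 11).
  S_0 = Σ v_i r_i = 8·4 + 7·10 + 7·6 + 5·2 + 6·4 = 178 ≡ 2.
  S_1 = Σ v_i α_i r_i = 8·2·4 + 7·1·10 + 7·9·6 + 5·6·2 + 6·10·4 = 812 ≡ 9.
  α_i^2 mod 11 = [4, 1, 4, 3, 1].
  S_2 = Σ v_i α_i^2 r_i = 8·4·4 + 7·1·10 + 7·4·6 + 5·3·2 + 6·1·4 = 420 ≡ 2.
  S = (2, 9, 2) ≠ 0, so r is not a codeword (an error is present).
Step 3: locate the error. For a single error e at position i, S_ℓ = v_i·e·α_i^ℓ, so α_err = S_1/S_0.
  S_0^{−1} = 2^{−1} = 6 (mod 11), so α_err = 9·6 = 54 ≡ 10 = α_5. Error position i = 5.
  Consistency check: S_2/S_1 = 2·5 = 10 ≡ 10 = α_err ✓ (single-error assumption holds).
Step 4: error magnitude e = S_0/v_5 = S_0·∏_{j≠5}(α_5 − α_j) = 2·2 = 4 ≡ 4 (mod 11).
Step 5: correct position 5: c_5 = r_5 − e = 4 − 4 ≡ 0 (mod 11). Hence c = [4, 10, 6, 2, 0].
  Check: interpolating c through the α_i gives m(x) = 5 + 5·x (degree < 2) with m(α_i) = c_i for every i, so c is indeed a codeword.


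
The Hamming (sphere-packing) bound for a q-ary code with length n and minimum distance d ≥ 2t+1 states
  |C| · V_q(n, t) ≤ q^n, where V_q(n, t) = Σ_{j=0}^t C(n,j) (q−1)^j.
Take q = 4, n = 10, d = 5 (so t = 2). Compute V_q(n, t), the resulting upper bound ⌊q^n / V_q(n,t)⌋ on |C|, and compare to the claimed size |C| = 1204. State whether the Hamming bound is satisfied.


V_q(n, t) = 436, q^n = 1048576, Hamming bound = 2404, |C| = 1204 ≤ bound (satisfied).

Step 1: Compute V_q(n, t) = Σ_{j=0}^2 C(n, j) (q−1)^j.
  j = 0: C(10,0)·(3)^0 = 1·1 = 1.
  j = 1: C(10,1)·(3)^1 = 10·3 = 30.
  j = 2: C(10,2)·(3)^2 = 45·9 = 405.
  V_q(n, t) = 1 + 30 + 405 = 436.
Step 2: q^n = 4^10 = 1048576.
Step 3: Hamming bound ⌊q^n / V_q(n,t)⌋ = ⌊1048576/436⌋ = 2404.
Step 4: Compare |C| = 1204 to 2404: satisfied.
The claimed |C| lies below the Hamming bound.


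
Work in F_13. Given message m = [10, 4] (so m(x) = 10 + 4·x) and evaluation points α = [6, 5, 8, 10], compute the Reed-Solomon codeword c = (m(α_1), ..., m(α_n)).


c = [8, 4, 3, 11]

Message polynomial: m(x) = 10 + 4·x (mod 13).
For each evaluation point α_i, compute m(α_i) mod 13:
  α_1 = 6: Horner steps 4 → 8, so m(6) = 8.
  α_2 = 5: Horner steps 4 → 4, so m(5) = 4.
  α_3 = 8: Horner steps 4 → 3, so m(8) = 3.
  α_4 = 10: Horner steps 4 → 11, so m(10) = 11.
Codeword c = [8, 4, 3, 11] ∈ F_13^4.


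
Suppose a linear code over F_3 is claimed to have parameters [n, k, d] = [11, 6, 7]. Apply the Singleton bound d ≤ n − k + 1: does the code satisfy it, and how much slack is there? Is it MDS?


Singleton RHS = n − k + 1 = 6, slack = -1, bound violated (no such code; not MDS).

Singleton bound: d ≤ n − k + 1.
Here n = 11, k = 6, so n − k + 1 = 6.
Given d = 7, check d ≤ 6: NO.
Slack = (n − k + 1) − d = -1.
The slack is negative: d = 7 exceeds n − k + 1 = 6 by 1, so the Singleton bound is violated and no linear [11, 6, 7]_3 code can exist. In particular it is not MDS (MDS requires d = n − k + 1 exactly).
Description: the claimed parameters are [11, 6, 7]_3; such a code would be impossible (violates the Singleton bound).


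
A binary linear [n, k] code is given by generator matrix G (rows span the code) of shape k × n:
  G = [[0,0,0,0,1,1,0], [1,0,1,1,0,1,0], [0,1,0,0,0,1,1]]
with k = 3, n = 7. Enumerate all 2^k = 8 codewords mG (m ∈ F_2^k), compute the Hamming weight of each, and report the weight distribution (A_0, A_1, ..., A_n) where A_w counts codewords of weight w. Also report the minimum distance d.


Weight distribution: A_0 = 1, A_2 = 1, A_3 = 2, A_4 = 2, A_5 = 1, A_7 = 1. Minimum distance d = 2.

Enumerate all 2^3 = 8 messages m ∈ F_2^3.
For each, compute codeword c = mG in F_2^7, then tally its weight.
  m = 000 → c = 0000000, weight = 0.
  m = 100 → c = 0000110, weight = 2.
  m = 010 → c = 1011010, weight = 4.
  m = 110 → c = 1011100, weight = 4.
  m = 001 → c = 0100011, weight = 3.
  m = 101 → c = 0100101, weight = 3.
  m = 011 → c = 1111001, weight = 5.
  m = 111 → c = 1111111, weight = 7.
Tally weights:
  weight 0: 1 codewords.
  weight 2: 1 codewords.
  weight 3: 2 codewords.
  weight 4: 2 codewords.
  weight 5: 1 codewords.
  weight 7: 1 codewords.
Minimum distance d = smallest w > 0 with A_w > 0 = 2.
Sanity: Σ A_w = 8 = 2^3 = 8 ✓.


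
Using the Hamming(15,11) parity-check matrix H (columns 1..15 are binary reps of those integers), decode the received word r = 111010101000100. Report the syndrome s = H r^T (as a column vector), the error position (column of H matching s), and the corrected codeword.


s = (0, 1, 1, 0)^T, error position = 6, corrected codeword c = 111011101000100

Compute s = H r^T mod 2 one row at a time:
  s_1 = 0 + 1 + 0 + 0 + 0 + 1 + 0 + 0 = 2 ≡ 0 (mod 2).
  s_2 = 0 + 1 + 0 + 1 + 0 + 1 + 0 + 0 = 3 ≡ 1 (mod 2).
  s_3 = 1 + 1 + 0 + 1 + 0 + 0 + 0 + 0 = 3 ≡ 1 (mod 2).
  s_4 = 1 + 1 + 1 + 1 + 1 + 0 + 1 + 0 = 6 ≡ 0 (mod 2).
s = (0, 1, 1, 0)^T — this equals column 6 of H (binary 0110), so error is at position 6.
Correct: flip bit 6 of r = 111010101000100 to get c = 111011101000100.


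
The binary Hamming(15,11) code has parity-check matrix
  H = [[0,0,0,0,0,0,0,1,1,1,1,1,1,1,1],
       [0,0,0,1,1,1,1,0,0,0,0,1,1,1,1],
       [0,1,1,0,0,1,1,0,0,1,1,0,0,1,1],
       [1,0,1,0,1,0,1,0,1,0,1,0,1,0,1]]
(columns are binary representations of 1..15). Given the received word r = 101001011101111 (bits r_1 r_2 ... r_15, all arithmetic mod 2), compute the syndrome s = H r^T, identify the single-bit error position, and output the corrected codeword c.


s = (1, 1, 1, 1)^T, error position = 15, corrected codeword c = 101001011101110

Compute s = H r^T mod 2 one row at a time:
  s_1 = 1 + 1 + 1 + 0 + 1 + 1 + 1 + 1 = 7 ≡ 1 (mod 2).
  s_2 = 0 + 0 + 1 + 0 + 1 + 1 + 1 + 1 = 5 ≡ 1 (mod 2).
  s_3 = 0 + 1 + 1 + 0 + 1 + 0 + 1 + 1 = 5 ≡ 1 (mod 2).
  s_4 = 1 + 1 + 0 + 0 + 1 + 0 + 1 + 1 = 5 ≡ 1 (mod 2).
s = (1, 1, 1, 1)^T — this equals column 15 of H (binary 1111), so error is at position 15.
Correct: flip bit 15 of r = 101001011101111 to get c = 101001011101110.


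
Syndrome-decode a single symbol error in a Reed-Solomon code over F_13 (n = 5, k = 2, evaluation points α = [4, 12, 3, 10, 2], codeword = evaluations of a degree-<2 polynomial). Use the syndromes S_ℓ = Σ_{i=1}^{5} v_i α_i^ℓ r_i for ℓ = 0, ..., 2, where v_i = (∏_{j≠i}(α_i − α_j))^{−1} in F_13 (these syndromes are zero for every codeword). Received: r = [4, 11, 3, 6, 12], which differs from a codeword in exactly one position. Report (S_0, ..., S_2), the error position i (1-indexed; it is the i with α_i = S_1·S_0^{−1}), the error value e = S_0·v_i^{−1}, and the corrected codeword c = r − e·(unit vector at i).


S = (4, 12, 10), error at position 3, error magnitude e = 8, c = [4, 11, 8, 6, 12].

Step 1: column multipliers v_i = (∏_{j≠i}(α_i − α_j))^{−1} mod 13.
  i = 1 (α = 4): (4−12)(4−3)(4−10)(4−2) = (−8)·1·(−6)·2 = 96 ≡ 5, so v_1 = 5^{−1} = 8 (mod 13).
  i = 2 (α = 12): (12−4)(12−3)(12−10)(12−2) = 8·9·2·10 = 1440 ≡ 10, so v_2 = 10^{−1} = 4 (mod 13).
  i = 3 (α = 3): (3−4)(3−12)(3−10)(3−2) = (−1)·(−9)·(−7)·1 = −63 ≡ 2, so v_3 = 2^{−1} = 7 (mod 13).
  i = 4 (α = 10): (10−4)(10−12)(10−3)(10−2) = 6·(−2)·7·8 = −672 ≡ 4, so v_4 = 4^{−1} = 10 (mod 13).
  i = 5 (α = 2): (2−4)(2−12)(2−3)(2−10) = (−2)·(−10)·(−1)·(−8) = 160 ≡ 4, so v_5 = 4^{−1} = 10 (mod 13).
  v = [8, 4, 7, 10, 10].
Step 2: syndromes of r = [4, 11, 3, 6, 12] (all sums mod 13).
  S_0 = Σ v_i r_i = 8·4 + 4·11 + 7·3 + 10·6 + 10·12 = 277 ≡ 4.
  S_1 = Σ v_i α_i r_i = 8·4·4 + 4·12·11 + 7·3·3 + 10·10·6 + 10·2·12 = 1559 ≡ 12.
  α_i^2 mod 13 = [3, 1, 9, 9, 4].
  S_2 = Σ v_i α_i^2 r_i = 8·3·4 + 4·1·11 + 7·9·3 + 10·9·6 + 10·4·12 = 1349 ≡ 10.
  S = (4, 12, 10) ≠ 0, so r is not a codeword (an error is present).
Step 3: locate the error. For a single error e at position i, S_ℓ = v_i·e·α_i^ℓ, so α_err = S_1/S_0.
  S_0^{−1} = 4^{−1} = 10 (mod 13), so α_err = 12·10 = 120 ≡ 3 = α_3. Error position i = 3.
  Consistency check: S_2/S_1 = 10·12 = 120 ≡ 3 = α_err ✓ (single-error assumption holds).
Step 4: error magnitude e = S_0/v_3 = S_0·∏_{j≠3}(α_3 − α_j) = 4·2 = 8 ≡ 8 (mod 13).
Step 5: correct position 3: c_3 = r_3 − e = 3 − 8 ≡ 8 (mod 13). Hence c = [4, 11, 8, 6, 12].
  Check: interpolating c through the α_i gives m(x) = 7 + 9·x (degree < 2) with m(α_i) = c_i for every i, so c is indeed a codeword.
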